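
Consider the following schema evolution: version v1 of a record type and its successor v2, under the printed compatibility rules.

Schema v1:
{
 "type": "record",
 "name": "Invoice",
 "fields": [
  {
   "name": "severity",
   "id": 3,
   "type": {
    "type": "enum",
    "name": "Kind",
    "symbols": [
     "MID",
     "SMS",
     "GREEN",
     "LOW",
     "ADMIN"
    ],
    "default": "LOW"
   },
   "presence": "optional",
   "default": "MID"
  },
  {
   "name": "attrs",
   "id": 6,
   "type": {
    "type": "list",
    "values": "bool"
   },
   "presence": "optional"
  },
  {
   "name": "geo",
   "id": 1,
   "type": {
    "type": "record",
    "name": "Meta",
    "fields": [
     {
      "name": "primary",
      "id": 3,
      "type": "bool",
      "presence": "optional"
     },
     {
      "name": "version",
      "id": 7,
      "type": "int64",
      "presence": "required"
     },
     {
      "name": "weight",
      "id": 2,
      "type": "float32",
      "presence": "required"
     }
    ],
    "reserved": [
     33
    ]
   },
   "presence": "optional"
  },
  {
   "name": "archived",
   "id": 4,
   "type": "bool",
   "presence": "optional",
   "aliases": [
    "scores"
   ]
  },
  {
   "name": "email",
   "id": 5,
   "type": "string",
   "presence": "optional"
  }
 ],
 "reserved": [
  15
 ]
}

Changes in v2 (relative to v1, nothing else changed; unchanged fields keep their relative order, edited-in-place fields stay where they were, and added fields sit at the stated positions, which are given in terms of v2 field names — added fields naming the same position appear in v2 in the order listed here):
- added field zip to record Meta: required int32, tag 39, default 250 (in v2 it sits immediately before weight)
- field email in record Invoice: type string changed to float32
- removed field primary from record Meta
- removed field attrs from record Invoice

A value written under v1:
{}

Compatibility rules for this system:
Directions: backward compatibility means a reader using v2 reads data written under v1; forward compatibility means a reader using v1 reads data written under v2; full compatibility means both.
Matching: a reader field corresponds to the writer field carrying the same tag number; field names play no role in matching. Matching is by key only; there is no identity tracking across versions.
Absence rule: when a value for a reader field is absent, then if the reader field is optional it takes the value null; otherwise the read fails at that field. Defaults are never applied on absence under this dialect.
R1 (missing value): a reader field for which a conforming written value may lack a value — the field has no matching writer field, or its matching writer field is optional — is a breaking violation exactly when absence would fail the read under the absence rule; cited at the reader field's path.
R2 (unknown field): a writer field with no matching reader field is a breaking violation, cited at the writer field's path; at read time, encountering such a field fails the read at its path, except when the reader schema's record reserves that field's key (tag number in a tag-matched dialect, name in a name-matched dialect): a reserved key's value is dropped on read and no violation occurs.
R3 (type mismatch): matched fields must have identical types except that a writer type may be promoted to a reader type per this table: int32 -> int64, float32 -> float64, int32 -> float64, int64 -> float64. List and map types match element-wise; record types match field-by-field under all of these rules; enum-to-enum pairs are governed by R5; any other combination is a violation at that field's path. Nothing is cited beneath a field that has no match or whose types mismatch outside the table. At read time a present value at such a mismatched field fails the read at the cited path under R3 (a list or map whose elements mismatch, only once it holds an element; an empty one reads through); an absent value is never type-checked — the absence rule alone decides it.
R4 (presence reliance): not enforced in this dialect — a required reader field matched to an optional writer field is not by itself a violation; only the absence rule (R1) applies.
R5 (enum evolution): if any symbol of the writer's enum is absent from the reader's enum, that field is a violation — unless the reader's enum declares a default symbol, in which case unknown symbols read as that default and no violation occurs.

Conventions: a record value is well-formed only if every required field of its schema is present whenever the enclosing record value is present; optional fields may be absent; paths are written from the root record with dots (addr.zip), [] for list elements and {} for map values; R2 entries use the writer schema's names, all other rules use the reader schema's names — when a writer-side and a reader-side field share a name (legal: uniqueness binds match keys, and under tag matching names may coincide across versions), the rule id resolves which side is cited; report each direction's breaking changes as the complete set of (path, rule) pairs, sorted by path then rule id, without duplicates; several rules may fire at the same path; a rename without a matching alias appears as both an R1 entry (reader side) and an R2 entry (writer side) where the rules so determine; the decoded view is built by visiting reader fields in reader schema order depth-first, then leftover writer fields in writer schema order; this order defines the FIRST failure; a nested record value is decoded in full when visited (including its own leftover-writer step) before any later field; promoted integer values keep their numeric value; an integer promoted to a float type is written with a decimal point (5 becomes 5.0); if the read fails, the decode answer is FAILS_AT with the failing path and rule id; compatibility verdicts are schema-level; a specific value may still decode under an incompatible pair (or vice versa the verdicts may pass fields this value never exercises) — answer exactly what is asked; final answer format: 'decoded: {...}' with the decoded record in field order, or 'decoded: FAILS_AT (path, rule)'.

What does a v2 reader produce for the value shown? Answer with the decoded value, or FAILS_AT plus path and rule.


arrows below run writer -> reader for Invoice
decoding the Invoice value with the v2 reader:
  severity := null (missing; optional => null)
  geo := null (missing; optional => null)
  archived := null (missing; optional => null)
  email := null (missing; optional => null)
  => decoded: {"severity": null, "geo": null, "archived": null, "email": null}
the other Invoice changes do not affect what is asked:
  added field zip to record Meta: required int32, tag 39, default 250 (in v2 it sits immediately before weight) -> a verdict-level change on Invoice — the shown value reads the same
  field email in record Invoice: type string changed to float32 -> a verdict-level change on Invoice — the shown value reads the same
  removed field primary from record Meta -> a verdict-level change on Invoice — the shown value reads the same

decoded: {"severity": null, "geo": null, "archived": null, "email": null}


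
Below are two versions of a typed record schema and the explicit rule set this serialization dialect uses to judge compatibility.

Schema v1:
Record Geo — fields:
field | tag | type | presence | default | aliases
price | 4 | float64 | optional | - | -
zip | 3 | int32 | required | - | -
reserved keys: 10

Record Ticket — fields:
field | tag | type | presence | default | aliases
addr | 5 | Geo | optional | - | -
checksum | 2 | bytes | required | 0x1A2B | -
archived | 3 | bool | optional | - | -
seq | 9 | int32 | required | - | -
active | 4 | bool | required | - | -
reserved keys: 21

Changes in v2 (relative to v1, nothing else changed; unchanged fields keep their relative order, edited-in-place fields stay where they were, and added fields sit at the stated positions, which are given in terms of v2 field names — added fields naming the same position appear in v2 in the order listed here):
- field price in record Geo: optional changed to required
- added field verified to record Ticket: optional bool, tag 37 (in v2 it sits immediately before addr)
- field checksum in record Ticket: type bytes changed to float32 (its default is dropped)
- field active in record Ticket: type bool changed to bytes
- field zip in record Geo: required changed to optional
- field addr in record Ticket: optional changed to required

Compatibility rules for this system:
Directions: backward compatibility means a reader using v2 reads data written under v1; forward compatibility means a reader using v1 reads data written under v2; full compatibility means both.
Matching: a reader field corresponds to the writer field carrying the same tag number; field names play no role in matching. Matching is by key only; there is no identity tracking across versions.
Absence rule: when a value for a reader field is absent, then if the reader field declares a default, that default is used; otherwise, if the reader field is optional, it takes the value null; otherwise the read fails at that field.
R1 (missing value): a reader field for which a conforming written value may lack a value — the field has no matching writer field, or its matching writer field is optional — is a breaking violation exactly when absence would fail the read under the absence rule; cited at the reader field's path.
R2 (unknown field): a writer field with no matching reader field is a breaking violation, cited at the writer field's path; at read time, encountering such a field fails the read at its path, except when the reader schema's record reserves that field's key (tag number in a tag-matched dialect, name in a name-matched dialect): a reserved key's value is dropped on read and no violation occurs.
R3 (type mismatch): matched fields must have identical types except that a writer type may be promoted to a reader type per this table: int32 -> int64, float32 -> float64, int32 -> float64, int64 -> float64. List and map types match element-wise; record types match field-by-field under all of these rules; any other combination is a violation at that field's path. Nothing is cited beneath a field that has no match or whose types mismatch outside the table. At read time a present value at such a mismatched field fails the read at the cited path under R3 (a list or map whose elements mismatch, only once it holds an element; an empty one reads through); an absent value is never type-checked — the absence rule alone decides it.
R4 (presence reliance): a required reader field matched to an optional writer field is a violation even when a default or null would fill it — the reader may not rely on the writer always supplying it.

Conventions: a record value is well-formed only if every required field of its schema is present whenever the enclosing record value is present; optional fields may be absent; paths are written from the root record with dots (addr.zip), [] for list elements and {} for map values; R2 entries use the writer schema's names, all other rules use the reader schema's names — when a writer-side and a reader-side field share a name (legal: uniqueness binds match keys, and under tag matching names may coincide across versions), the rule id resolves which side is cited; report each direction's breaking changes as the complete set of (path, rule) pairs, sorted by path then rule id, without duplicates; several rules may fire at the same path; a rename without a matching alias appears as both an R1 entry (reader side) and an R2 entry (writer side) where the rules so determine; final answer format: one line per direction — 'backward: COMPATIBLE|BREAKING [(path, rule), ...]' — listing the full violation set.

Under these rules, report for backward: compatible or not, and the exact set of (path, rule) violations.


in Ticket below, arrows point writer -> reader
backward for Ticket (reader v2, writer v1):
  verified: no writer-side match
  addr: Geo -> Geo, writer optional; from addr
  checksum: bytes -> float32, writer required; from checksum
  archived: bool -> bool, writer optional; from archived
  seq: int32 -> int32, writer required; from seq
  active: bool -> bytes, writer required; from active
  addr.price: float64 -> float64, writer optional; from addr.price
  addr.zip: int32 -> int32, writer required; from addr.zip
  rule R3 violated at active
  rule R1 violated at addr
  rule R4 violated at addr
  rule R1 violated at addr.price
  rule R4 violated at addr.price
  rule R3 violated at checksum
  backward on Ticket therefore BREAKING (6)
diffs on Ticket not affecting the asked answer:
  added field verified to record Ticket: optional bool, tag 37 (in v2 it sits immediately before addr) -> affects forward compatibility only, which is not asked
  field zip in record Geo: required changed to optional -> affects forward compatibility only, which is not asked

backward: BREAKING [(active, R3), (addr, R1), (addr, R4), (addr.price, R1), (addr.price, R4), (checksum, R3)]


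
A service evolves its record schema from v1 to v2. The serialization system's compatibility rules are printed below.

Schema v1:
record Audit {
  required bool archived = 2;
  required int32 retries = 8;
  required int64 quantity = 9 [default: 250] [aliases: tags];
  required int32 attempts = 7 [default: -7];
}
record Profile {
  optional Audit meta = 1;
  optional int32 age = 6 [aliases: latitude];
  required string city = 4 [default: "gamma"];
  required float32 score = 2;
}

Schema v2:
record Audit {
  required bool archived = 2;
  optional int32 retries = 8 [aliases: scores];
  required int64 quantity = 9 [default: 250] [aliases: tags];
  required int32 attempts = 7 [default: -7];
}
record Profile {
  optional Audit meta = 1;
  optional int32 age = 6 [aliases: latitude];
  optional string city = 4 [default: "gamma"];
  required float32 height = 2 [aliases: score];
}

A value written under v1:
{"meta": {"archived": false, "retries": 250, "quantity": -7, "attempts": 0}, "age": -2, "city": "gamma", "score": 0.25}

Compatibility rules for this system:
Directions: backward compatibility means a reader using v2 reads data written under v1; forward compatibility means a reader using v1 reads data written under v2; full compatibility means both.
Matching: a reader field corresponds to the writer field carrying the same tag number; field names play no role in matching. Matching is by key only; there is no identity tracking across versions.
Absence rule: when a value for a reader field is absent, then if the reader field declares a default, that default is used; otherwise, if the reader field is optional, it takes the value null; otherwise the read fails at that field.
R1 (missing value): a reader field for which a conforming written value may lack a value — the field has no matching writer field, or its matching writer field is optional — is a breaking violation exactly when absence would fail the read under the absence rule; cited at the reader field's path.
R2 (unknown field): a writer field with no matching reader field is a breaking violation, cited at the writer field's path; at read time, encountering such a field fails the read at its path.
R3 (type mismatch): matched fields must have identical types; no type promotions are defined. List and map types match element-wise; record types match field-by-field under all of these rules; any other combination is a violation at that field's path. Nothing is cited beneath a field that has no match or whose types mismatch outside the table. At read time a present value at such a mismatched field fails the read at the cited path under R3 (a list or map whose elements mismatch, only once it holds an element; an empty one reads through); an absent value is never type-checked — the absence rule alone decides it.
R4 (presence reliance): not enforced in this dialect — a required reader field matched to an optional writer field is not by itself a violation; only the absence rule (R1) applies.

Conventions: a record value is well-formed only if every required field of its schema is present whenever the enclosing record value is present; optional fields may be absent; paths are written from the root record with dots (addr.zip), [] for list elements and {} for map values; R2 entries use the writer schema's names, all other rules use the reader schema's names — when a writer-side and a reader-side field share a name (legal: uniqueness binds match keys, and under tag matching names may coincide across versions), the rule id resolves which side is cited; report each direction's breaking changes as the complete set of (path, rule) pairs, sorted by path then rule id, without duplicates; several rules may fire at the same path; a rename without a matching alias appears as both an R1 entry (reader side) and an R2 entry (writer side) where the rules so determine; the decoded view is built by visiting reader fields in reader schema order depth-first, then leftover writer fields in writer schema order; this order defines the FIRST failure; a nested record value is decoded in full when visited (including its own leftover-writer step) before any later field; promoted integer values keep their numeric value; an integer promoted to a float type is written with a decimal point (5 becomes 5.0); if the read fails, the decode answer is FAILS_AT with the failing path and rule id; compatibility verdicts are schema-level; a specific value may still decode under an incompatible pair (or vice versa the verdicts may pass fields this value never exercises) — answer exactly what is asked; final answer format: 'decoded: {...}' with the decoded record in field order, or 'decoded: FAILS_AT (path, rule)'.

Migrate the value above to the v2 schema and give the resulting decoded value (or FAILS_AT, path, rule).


arrows below run writer -> reader for Profile
decoding the Profile value with the v2 reader:
  meta.archived := false
  meta.retries := 250
  meta.quantity := -7
  meta.attempts := 0
  age := -2
  city := "gamma"
  height := 0.25 (from writer score)
  => decoded: {"meta": {"archived": false, "retries": 250, "quantity": -7, "attempts": 0}, "age": -2, "city": "gamma", "height": 0.25}
the rest of the Profile diff is inert for this question:
  field retries in record Audit: required changed to optional -> shifts the Profile verdicts, not this decode
  field city in record Profile: required changed to optional -> fires no rule on Profile under this dialect and leaves the result unchanged

decoded: {"meta": {"archived": false, "retries": 250, "quantity": -7, "attempts": 0}, "age": -2, "city": "gamma", "height": 0.25}


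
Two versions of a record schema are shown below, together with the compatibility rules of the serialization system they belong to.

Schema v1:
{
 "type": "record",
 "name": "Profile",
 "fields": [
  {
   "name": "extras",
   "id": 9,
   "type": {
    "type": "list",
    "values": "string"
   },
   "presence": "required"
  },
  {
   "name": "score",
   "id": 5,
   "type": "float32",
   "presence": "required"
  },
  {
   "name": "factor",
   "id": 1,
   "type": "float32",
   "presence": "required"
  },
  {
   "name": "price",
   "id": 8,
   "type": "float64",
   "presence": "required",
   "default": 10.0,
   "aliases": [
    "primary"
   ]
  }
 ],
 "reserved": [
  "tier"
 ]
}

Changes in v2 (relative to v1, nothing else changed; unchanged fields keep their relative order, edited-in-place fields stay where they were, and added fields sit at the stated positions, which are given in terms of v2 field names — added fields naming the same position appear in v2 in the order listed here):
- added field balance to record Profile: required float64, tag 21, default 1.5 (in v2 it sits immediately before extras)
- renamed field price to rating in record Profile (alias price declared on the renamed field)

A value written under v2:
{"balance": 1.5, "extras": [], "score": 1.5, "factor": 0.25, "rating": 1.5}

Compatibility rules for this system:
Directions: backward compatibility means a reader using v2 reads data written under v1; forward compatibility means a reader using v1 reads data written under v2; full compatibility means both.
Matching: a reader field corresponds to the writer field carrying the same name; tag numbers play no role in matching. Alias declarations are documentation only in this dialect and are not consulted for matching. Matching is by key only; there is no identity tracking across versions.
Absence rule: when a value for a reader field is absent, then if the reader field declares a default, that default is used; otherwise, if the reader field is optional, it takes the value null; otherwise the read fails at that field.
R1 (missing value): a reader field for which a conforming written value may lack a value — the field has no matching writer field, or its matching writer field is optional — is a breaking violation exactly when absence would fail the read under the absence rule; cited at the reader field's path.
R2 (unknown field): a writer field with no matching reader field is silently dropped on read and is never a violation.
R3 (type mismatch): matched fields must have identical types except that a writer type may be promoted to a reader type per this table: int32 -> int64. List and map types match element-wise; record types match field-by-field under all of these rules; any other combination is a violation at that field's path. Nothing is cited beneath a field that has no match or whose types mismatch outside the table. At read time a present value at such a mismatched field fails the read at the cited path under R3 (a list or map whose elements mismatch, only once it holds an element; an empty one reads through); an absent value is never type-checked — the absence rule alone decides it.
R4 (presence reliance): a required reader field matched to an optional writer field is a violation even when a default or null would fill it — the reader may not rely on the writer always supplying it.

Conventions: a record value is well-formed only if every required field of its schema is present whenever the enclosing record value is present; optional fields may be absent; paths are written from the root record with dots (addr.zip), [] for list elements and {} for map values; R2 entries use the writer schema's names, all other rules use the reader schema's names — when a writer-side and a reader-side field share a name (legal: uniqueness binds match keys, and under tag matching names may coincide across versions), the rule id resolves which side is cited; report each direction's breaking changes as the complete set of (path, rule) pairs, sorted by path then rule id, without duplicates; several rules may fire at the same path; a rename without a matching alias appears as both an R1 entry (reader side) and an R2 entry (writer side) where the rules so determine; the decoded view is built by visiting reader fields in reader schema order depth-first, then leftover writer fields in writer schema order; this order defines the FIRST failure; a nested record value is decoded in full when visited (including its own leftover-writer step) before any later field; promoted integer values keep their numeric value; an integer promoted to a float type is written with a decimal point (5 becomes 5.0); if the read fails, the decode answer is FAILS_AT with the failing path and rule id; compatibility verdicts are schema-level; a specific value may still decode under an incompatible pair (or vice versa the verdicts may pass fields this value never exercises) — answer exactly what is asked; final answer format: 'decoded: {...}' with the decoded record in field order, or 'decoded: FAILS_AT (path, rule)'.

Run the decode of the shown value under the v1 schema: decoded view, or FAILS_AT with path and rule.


decoded: {"extras": [], "score": 1.5, "factor": 0.25, "price": 10.0}

the writer's type comes first in each Profile pair
migrating the Profile value to v1:
  extras := []
  score := 1.5
  factor := 0.25
  price := 10.0 (absent -> default)
  writer balance: unknown -> dropped
  writer rating: unknown -> dropped
  => decoded: {"extras": [], "score": 1.5, "factor": 0.25, "price": 10.0}
the other Profile changes do not affect what is asked:
  added field balance to record Profile: required float64, tag 21, default 1.5 (in v2 it sits immediately before extras) -> fires no rule on Profile under this dialect and leaves the result unchanged


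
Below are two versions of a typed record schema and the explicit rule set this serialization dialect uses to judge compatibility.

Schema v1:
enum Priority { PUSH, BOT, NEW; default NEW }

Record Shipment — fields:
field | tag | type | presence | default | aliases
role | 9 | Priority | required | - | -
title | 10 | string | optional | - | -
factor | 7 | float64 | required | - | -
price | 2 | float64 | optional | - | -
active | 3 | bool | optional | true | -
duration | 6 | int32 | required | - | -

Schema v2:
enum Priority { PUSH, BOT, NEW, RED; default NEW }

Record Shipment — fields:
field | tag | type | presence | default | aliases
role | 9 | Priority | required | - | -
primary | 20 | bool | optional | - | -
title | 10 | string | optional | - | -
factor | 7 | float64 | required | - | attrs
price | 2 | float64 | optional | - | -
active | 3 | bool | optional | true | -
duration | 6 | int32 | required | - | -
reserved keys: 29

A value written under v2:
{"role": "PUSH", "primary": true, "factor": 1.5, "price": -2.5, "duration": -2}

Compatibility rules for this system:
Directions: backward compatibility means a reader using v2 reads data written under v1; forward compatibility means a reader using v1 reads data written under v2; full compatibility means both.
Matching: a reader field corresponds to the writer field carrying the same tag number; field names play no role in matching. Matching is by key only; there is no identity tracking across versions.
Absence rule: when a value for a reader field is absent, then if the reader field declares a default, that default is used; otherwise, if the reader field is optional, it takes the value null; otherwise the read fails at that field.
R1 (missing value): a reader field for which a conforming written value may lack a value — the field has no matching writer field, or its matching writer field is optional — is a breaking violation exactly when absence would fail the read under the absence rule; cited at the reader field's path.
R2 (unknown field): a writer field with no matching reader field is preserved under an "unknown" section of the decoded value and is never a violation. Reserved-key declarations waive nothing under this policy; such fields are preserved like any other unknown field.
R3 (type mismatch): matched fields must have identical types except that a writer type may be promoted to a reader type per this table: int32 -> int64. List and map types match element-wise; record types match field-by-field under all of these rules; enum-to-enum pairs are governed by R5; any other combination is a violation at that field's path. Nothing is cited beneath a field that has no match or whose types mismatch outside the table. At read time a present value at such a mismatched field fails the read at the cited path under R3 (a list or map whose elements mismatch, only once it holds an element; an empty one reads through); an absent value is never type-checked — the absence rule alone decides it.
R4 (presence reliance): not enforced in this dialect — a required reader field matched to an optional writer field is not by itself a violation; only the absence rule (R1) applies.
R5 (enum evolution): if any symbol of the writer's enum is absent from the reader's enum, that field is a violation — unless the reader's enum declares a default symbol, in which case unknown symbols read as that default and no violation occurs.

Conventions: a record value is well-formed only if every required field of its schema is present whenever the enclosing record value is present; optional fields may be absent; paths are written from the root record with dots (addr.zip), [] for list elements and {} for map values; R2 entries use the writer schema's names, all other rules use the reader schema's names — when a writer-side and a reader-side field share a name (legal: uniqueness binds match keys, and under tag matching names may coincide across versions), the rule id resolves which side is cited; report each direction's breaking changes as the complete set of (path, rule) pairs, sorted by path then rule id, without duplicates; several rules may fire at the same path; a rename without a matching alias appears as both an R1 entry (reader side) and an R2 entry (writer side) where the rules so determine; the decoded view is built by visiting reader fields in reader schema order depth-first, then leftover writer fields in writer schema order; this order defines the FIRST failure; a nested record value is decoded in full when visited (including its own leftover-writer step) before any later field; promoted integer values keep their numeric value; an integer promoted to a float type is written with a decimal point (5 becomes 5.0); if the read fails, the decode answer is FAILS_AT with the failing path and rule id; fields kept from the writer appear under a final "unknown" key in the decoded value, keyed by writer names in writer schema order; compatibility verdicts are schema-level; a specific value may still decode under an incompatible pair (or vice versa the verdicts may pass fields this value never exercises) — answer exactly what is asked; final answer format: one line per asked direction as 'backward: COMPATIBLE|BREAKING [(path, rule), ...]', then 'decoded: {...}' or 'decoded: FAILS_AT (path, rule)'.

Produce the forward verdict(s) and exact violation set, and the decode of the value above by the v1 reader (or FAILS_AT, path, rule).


forward: COMPATIBLE []; decoded: {"role": "PUSH", "title": null, "factor": 1.5, "price": -2.5, "active": true, "duration": -2, "unknown": {"primary": true}}

arrows below run writer -> reader for Shipment
forward for Shipment (reader v1, writer v2):
  role: paired with writer role (Priority -> Priority; writer required)
  title: paired with writer title (string -> string; writer optional)
  factor: paired with writer factor (float64 -> float64; writer required)
  price: paired with writer price (float64 -> float64; writer optional)
  active: paired with writer active (bool -> bool; writer optional)
  duration: paired with writer duration (int32 -> int32; writer required)
  writer primary: unknown to reader
  nothing fires on Shipment: forward is COMPATIBLE
migrating the Shipment value to v1:
  role := "PUSH"
  title := null (not supplied -> null)
  factor := 1.5
  price := -2.5
  active := true (no value, default fills)
  duration := -2
  writer primary: kept under "unknown"
  => decoded: {"role": "PUSH", "title": null, "factor": 1.5, "price": -2.5, "active": true, "duration": -2, "unknown": {"primary": true}}
diffs on Shipment not affecting the asked answer:
  enum Priority (field role in record Shipment): symbol RED added -> fires no rule on Shipment, leaving the asked answer as it is


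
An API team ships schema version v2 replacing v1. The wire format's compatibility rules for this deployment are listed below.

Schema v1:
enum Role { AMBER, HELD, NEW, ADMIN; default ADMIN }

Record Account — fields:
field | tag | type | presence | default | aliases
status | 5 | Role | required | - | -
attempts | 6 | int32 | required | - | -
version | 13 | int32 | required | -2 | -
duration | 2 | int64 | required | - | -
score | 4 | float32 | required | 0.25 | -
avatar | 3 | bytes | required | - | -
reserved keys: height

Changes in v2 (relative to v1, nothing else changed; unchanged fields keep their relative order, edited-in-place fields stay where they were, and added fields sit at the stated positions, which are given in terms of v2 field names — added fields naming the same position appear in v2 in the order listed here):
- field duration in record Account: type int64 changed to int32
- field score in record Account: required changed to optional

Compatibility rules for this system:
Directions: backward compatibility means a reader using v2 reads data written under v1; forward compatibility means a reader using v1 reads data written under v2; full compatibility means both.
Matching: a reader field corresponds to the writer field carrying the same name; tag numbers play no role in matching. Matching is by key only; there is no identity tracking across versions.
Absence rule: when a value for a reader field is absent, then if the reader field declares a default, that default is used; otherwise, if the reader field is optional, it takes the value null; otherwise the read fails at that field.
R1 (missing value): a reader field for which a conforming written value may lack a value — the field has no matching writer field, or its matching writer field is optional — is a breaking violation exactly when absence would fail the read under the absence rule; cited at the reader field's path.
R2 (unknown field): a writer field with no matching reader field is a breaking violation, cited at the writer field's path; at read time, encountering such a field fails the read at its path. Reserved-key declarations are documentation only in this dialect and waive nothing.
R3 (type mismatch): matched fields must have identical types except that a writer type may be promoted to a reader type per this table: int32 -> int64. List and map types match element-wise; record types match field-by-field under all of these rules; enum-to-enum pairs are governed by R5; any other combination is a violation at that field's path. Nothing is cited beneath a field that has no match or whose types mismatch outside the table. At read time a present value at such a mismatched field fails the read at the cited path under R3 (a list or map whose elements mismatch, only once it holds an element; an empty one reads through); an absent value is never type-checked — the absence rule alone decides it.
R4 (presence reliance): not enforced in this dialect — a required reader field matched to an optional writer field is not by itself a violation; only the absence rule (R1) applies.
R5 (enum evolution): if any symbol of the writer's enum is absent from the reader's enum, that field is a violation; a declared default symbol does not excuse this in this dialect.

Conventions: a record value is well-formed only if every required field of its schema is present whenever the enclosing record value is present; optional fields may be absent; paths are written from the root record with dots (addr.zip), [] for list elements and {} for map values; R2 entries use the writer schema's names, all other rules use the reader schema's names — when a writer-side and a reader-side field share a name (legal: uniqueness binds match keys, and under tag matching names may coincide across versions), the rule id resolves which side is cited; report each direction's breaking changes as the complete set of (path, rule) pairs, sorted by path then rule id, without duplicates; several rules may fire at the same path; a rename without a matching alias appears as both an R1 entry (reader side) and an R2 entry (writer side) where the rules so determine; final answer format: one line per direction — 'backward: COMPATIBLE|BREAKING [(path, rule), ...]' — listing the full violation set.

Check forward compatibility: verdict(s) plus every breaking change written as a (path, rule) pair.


in Account below, arrows point writer -> reader
forward for Account (reader v1, writer v2):
  status <- status (Role -> Role, writer required)
  attempts <- attempts (int32 -> int32, writer required)
  version <- version (int32 -> int32, writer required)
  duration <- duration (int32 -> int64, writer required)
  score <- score (float32 -> float32, writer optional)
  avatar <- avatar (bytes -> bytes, writer required)
  => forward: COMPATIBLE
remaining Account differences; none change what is asked:
  field duration in record Account: type int64 changed to int32 -> affects backward compatibility only, which is not asked
  field score in record Account: required changed to optional -> inert for the asked Account verdict: nothing fires

forward: COMPATIBLE []


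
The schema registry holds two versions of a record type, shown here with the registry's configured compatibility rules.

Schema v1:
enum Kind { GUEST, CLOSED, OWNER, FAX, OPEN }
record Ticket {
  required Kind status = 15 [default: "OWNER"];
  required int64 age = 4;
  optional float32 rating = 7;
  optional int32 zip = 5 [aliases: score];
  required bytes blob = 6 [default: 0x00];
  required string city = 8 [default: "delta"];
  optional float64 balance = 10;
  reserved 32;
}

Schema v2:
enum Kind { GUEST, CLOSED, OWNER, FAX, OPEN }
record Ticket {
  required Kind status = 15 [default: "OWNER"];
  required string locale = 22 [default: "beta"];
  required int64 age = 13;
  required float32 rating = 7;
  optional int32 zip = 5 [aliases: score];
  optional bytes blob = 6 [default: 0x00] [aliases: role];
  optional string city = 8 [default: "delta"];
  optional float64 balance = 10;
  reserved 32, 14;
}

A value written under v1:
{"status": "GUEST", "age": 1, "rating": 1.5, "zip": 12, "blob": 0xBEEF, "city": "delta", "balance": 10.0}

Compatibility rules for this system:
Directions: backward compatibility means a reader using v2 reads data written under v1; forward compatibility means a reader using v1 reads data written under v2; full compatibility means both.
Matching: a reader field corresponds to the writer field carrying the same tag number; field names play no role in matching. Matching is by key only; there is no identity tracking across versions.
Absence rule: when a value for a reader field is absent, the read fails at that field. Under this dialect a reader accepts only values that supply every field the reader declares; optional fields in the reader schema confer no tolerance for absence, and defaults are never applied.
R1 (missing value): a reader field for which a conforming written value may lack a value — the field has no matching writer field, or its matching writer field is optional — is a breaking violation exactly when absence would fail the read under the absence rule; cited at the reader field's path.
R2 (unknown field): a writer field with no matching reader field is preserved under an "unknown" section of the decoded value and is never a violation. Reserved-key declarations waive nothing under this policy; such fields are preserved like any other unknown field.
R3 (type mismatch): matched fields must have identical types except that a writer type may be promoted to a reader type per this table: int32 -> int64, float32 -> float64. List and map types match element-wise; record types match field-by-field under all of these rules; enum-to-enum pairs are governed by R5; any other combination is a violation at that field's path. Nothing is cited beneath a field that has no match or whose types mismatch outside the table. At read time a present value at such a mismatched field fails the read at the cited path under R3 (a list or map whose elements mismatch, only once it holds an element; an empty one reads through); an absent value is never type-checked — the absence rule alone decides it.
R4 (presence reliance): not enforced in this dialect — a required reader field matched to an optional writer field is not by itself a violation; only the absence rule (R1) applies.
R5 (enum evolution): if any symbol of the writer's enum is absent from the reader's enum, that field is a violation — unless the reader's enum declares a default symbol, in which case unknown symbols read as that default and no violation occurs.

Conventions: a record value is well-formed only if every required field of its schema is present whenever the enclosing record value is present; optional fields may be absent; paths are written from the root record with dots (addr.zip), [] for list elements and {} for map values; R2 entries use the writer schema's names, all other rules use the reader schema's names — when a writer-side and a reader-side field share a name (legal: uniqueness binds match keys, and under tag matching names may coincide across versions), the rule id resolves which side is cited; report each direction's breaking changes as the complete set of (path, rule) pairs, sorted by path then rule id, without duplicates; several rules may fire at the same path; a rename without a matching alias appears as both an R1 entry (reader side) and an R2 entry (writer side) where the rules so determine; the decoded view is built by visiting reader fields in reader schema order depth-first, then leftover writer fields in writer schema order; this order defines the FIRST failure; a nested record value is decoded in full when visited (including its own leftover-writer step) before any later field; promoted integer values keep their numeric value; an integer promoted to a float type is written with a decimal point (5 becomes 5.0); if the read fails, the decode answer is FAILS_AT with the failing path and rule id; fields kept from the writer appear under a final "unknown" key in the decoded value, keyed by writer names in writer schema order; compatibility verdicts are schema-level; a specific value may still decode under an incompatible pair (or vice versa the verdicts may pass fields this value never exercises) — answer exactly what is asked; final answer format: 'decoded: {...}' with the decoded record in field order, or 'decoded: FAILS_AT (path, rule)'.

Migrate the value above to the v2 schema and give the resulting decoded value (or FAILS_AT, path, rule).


the writer's type comes first in each Ticket pair
decode walk for Ticket under reader schema v2:
  status := "GUEST"
  read fails at locale under R1 (no fill)
  => FAILS_AT (locale, R1)
remaining Ticket differences; none change what is asked:
  field blob in record Ticket: required changed to optional -> affects the rule determinations only; this particular Ticket value decodes identically
  field rating in record Ticket: optional changed to required -> affects the rule determinations only; this particular Ticket value decodes identically
  field city in record Ticket: required changed to optional -> affects the rule determinations only; this particular Ticket value decodes identically
  field age in record Ticket: tag 4 changed to 13 -> affects the rule determinations only; this particular Ticket value decodes identically

decoded: FAILS_AT (locale, R1)
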